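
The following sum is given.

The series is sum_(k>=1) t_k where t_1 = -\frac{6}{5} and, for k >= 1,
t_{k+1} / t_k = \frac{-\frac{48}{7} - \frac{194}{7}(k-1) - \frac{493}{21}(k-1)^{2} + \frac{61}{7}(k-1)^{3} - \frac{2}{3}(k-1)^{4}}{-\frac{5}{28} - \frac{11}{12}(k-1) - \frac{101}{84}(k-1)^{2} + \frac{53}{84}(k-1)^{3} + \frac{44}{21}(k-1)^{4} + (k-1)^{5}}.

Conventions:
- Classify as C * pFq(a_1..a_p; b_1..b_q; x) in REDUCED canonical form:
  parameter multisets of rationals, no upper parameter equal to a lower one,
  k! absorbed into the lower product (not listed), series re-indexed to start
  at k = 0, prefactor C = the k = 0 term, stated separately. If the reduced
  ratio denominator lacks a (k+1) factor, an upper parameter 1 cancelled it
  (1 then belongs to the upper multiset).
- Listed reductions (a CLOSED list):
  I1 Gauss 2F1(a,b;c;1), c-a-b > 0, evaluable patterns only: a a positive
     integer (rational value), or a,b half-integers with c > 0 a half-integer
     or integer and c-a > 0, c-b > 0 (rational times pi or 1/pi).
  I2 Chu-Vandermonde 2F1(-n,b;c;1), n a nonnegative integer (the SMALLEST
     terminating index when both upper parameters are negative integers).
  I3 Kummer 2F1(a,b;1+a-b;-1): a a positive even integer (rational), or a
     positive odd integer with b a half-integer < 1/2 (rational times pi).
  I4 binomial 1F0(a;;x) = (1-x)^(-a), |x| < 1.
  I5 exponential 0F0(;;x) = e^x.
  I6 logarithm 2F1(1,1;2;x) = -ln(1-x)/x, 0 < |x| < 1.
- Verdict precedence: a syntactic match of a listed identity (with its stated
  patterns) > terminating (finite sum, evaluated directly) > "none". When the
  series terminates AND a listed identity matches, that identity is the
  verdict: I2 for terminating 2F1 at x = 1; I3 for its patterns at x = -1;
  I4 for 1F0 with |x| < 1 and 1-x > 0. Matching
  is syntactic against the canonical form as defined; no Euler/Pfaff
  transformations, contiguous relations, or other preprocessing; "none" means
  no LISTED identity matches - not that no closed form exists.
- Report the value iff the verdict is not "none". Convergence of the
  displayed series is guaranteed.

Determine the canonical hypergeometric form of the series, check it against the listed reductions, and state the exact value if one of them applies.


Canonical form: C = -\frac{6}{5} times 2F2 with upper {-8, -6}, lower {-\frac{5}{6}, 1}, x = -\frac{2}{3}. Verdict: terminating at k = 6: the factor (-6)_k kills every later term; summing the 7 survivors is exact. Hence: -\frac{35549346}{154375}.

Key step: t_0 = -\frac{6}{5} here, and roots of the ratio polynomials (C = -6/5, x = -2/3) are the negated parameters.
Step ratio: r(k) = -\frac{2}{3} * (k-8) (k-6) / [(k-\frac{5}{6}) (k+1) (k+1)] - rational in k, leading ratio -\frac{2}{3}; with t_0 = -\frac{6}{5}, classification follows.


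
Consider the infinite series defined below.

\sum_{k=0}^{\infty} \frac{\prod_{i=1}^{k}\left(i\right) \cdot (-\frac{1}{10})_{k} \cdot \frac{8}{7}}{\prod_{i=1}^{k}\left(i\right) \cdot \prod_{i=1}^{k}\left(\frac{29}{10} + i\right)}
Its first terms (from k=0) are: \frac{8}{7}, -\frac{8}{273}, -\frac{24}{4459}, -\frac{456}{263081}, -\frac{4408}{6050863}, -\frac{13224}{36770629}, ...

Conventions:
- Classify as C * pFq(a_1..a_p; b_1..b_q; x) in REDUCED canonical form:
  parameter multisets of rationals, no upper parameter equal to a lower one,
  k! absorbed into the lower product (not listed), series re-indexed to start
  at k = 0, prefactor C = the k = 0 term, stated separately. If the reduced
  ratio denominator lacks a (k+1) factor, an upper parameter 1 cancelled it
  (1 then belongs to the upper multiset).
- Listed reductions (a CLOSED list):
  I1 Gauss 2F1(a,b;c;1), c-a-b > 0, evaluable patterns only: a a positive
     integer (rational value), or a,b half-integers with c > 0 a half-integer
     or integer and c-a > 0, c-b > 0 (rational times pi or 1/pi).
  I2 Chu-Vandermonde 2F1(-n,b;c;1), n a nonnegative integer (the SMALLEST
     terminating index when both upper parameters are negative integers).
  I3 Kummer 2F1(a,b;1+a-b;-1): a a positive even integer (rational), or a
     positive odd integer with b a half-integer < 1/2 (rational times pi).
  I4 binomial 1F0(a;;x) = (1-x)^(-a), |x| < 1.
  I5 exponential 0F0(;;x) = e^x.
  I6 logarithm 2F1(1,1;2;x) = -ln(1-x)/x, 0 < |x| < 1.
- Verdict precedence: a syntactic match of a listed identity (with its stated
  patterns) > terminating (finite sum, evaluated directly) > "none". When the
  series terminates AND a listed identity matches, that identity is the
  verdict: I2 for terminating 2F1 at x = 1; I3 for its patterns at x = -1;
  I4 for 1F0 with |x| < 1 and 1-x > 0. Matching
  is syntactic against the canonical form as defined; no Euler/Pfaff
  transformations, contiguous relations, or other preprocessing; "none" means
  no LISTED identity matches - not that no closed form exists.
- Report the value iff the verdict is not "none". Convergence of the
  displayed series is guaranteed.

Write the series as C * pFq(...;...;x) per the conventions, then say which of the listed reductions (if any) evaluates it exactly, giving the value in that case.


The series (x = 1) is 2F1: upper {-\frac{1}{10}, 1}, lower {\frac{39}{10}}, prefactor \frac{8}{7}. Verdict: Gauss's theorem (I1) matches (x = 1: the Gamma ratio telescopes since c-a-b = 3 > 0 and a = 1 in Z>0). Sum: \frac{116}{105}.

Key step: with t_0 = \frac{8}{7}, the running product (prefactor 8/7) telescopes to a rising factorial.
Adjacent-term ratio: r(k) = 1 * (k-\frac{1}{10}) (k+1) / [(k+\frac{39}{10}) (k+1)] - rational; roots negated = parameters, x = 1, C = \frac{8}{7}.


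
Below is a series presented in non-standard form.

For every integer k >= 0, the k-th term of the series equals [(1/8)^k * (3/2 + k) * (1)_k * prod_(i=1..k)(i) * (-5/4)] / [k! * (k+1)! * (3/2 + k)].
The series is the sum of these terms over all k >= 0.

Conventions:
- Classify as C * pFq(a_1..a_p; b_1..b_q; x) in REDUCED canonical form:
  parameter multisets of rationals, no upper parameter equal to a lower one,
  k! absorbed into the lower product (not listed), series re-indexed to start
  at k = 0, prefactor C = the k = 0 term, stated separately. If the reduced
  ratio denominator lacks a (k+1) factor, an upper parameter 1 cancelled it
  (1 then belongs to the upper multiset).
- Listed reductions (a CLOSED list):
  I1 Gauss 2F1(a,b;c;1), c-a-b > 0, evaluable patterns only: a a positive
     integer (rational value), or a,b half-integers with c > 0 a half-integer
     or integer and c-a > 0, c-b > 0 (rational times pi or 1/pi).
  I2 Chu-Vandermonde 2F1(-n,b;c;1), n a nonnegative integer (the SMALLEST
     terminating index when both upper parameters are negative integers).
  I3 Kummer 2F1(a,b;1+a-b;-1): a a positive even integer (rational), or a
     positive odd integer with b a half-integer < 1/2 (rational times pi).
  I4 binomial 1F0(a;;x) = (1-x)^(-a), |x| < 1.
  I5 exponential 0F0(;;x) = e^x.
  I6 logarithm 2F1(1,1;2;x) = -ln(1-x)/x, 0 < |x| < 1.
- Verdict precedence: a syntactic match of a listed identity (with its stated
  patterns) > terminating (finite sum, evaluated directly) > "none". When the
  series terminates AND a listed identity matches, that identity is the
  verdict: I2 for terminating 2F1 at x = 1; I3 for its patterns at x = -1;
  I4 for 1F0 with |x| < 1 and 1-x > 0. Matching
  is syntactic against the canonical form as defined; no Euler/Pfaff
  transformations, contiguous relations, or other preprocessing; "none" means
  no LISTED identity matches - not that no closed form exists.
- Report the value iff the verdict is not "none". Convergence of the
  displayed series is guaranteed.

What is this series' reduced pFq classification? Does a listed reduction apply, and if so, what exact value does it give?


With C = -5/4: the canonical form is 2F1(1, 1; 2; 1/8). Verdict: the logarithmic series (I6) fires (the logarithm: parameters (1,1;2), x = 1/8). Value: 10 * ln(7/8).

Key step: x = (1/8) and the factor k + 3/2 cancels (top and bottom), leaving C = -5/4.
Consecutive-term ratio: r(k) = (1/8) * (k+1) (k+1) / [(k+2) (k+1)] - rational in k, leading ratio (1/8); with t_0 = -5/4, classification follows.


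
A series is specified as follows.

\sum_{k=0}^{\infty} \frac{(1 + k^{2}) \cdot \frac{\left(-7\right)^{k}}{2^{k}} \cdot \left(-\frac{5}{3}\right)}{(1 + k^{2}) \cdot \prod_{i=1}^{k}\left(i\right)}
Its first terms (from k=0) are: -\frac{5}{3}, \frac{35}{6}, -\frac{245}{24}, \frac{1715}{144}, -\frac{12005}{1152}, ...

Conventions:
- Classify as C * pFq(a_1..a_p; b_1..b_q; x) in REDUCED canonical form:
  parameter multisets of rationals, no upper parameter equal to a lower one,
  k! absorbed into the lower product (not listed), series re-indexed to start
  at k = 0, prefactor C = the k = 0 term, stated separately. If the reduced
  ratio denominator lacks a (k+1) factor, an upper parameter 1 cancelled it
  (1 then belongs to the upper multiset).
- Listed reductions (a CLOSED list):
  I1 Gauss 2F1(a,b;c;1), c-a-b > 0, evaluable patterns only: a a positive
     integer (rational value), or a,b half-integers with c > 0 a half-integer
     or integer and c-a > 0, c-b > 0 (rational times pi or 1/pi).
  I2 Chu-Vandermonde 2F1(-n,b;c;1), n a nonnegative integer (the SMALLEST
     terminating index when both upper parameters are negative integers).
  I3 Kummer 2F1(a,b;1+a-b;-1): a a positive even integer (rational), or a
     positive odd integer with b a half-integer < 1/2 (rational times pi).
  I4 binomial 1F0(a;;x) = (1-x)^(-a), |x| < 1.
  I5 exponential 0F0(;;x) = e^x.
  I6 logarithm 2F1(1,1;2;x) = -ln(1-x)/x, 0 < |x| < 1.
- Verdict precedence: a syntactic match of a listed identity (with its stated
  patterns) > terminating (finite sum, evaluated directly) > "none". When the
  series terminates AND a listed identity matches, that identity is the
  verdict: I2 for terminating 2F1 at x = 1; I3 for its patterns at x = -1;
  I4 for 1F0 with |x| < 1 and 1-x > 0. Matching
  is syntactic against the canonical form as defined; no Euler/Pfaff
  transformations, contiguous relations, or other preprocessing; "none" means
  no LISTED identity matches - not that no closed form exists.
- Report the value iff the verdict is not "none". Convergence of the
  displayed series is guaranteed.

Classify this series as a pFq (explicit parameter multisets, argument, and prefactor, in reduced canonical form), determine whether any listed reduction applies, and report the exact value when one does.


Reduced: x = -\frac{7}{2}, 0F0, upper = {-}, lower = {-}, C = -\frac{5}{3}. Verdict: the exponential series (I5) fires (the 0F0 exponential series at x = -\frac{7}{2}). Hence: \left(-\frac{5}{3}\right) \cdot e^{-\frac{7}{2}}.

The tell: t_0 being -\frac{5}{3}, the factor k^2 + 1 cancels (top and bottom), leaving C = -5/3, x = -7/2.
Consecutive-term ratio: r(k) = -\frac{7}{2} * 1 / [(k+1)] - rational; roots negated = parameters, x = -\frac{7}{2}, C = -\frac{5}{3}.


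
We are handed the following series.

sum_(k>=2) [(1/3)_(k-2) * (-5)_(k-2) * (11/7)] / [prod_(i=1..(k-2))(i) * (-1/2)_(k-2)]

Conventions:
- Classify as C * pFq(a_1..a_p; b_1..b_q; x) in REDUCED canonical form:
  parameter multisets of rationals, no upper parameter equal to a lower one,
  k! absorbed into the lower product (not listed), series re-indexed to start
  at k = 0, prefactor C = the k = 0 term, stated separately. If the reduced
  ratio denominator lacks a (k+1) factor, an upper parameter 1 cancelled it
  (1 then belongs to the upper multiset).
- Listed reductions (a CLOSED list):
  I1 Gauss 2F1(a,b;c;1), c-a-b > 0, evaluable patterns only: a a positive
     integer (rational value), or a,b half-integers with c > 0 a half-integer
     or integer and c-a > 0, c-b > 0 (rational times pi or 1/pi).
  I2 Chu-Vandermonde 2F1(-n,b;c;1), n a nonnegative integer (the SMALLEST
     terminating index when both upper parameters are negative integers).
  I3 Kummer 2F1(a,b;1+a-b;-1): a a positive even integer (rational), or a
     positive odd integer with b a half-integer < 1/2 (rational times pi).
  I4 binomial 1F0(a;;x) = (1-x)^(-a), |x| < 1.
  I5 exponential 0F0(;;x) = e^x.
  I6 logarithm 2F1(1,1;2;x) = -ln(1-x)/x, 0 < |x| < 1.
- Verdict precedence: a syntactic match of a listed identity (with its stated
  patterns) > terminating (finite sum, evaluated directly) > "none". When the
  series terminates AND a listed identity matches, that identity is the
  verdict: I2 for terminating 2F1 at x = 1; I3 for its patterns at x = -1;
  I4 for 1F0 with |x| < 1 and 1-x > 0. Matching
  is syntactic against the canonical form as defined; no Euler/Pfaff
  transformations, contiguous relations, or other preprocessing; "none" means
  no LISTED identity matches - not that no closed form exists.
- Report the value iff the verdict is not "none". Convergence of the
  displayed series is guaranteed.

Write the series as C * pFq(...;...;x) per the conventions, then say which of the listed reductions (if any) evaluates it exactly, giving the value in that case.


x = 1 here; the reduced form reads 2F1, upper {-5, 1/3}, lower {-1/2}, C = 11/7. Verdict: Chu-Vandermonde (I2) fires (terminating 2F1 at x = 1 with n = 5, b = 1/3, c = -1/2). Value: 2717/5103.

First insight: with t_0 = 11/7, the product of the first k integers (C = 11/7, x = 1) is k!.
Adjacent-term ratio: r(k) = 1 * (k-5) (k+1/3) / [(k-1/2) (k+1)] - rational; roots negated = parameters, x = 1, C = 11/7.


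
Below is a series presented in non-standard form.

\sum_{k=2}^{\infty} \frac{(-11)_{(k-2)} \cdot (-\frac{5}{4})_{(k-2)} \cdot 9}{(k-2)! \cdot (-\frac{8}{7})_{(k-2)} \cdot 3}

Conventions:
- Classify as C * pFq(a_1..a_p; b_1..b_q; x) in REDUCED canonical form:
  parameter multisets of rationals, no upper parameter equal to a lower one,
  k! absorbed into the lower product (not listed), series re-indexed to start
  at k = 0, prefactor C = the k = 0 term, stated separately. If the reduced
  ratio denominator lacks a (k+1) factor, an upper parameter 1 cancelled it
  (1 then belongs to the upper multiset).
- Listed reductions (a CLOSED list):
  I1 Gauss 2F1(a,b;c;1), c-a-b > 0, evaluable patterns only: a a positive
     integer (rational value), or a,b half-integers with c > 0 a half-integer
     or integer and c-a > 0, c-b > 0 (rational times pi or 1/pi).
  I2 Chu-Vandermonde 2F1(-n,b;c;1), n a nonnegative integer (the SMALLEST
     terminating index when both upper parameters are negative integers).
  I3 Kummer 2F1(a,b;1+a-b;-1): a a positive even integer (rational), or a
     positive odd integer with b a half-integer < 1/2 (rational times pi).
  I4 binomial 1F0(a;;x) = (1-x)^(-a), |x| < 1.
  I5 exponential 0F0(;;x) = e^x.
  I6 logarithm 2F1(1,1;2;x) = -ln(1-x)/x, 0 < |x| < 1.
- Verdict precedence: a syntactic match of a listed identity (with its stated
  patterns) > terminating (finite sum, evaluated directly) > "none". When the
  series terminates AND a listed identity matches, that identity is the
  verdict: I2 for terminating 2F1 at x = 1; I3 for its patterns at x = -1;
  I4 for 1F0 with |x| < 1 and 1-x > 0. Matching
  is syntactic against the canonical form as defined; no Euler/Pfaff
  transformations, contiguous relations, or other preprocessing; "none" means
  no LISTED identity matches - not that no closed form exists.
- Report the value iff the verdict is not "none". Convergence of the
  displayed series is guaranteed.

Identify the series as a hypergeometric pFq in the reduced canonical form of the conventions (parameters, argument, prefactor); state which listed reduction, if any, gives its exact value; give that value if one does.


Reduced: x = 1, 2F1, upper = {-11, -\frac{5}{4}}, lower = {-\frac{8}{7}}, C = 3. Verdict (x = 1): the Chu-Vandermonde identity I2 applies (terminating 2F1 at x = 1 with n = 11, b = -5/4, c = -\frac{8}{7}). Its exact value is \frac{28675966896039}{704374636544}.

The tell: x = 1 and the constant factors (C = 3) combine into one prefactor.
Consecutive-term ratio: r(k) = 1 * (k-11) (k-\frac{5}{4}) / [(k-\frac{8}{7}) (k+1)] ; factor over Q: parameters, x = 1, and C = 3.


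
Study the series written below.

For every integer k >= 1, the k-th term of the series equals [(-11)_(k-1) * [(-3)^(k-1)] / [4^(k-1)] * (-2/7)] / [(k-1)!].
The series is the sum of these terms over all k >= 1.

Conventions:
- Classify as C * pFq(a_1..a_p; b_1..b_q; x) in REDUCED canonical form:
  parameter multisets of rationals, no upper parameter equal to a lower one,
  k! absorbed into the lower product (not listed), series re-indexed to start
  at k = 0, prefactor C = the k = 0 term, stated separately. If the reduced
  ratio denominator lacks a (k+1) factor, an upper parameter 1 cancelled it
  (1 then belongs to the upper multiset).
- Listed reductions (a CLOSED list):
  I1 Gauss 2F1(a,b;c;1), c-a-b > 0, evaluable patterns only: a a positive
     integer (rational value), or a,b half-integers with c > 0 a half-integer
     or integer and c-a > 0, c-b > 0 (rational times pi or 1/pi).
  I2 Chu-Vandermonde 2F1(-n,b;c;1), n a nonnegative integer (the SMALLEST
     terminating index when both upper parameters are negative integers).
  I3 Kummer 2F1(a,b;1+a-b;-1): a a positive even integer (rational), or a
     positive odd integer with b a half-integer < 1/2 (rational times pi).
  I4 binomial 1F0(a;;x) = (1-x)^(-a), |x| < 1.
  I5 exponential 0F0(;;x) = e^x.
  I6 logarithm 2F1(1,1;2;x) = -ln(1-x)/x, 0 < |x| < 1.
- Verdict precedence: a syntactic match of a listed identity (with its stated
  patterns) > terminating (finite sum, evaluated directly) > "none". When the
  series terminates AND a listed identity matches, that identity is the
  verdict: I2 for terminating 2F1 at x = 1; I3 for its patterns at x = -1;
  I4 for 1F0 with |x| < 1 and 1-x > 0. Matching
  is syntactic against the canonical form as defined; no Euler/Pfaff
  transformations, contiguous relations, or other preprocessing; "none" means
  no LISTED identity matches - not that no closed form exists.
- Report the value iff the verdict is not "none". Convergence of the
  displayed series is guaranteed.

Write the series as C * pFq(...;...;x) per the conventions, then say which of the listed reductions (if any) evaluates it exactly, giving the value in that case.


Canonical form: C = -2/7 times 1F0 with upper {-11}, lower {-}, x = -3/4. Verdict: the I4 binomial reduction fires (the 1F0 binomial series: exponent 11, x = -3/4). Value: -282475249/2097152.

Key step: from the first term -2/7: the two geometric factors (C = -2/7) combine into one argument.
Ratio: r(k) = (-3/4) * (k-11) / [(k+1)] - rational; roots negated = parameters, x = (-3/4), C = -2/7.


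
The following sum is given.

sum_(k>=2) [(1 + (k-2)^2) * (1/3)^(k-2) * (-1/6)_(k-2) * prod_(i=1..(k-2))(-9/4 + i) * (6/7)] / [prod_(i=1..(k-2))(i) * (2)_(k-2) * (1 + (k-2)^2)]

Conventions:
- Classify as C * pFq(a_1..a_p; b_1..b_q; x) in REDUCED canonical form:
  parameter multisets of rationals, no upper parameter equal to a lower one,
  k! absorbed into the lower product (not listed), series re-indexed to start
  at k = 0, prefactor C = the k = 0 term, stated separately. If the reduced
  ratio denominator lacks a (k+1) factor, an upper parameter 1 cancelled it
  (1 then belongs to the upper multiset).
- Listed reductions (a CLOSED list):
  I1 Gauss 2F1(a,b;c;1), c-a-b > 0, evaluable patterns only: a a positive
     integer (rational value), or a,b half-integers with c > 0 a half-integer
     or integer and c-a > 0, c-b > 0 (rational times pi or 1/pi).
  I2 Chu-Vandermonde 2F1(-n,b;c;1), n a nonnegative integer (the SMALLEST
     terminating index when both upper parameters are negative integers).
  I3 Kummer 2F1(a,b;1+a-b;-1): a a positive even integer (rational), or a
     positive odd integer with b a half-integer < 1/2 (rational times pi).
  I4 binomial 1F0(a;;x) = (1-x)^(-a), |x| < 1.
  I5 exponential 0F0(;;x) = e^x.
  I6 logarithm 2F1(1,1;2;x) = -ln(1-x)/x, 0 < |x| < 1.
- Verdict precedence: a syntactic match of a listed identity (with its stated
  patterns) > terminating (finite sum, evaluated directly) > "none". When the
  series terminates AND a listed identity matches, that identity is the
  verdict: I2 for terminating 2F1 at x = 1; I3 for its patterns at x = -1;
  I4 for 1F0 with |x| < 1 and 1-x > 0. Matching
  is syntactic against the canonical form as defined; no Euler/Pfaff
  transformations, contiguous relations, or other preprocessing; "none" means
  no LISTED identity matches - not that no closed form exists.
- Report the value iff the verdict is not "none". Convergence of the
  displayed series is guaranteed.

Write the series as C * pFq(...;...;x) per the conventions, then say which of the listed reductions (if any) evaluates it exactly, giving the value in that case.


Key observation: t_0 being 6/7, k^2 + 1 divides numerator and denominator alike; C = 6/7 after cancelling.
Consecutive-term ratio: r(k) = (1/3) * (k-5/4) (k-1/6) / [(k+2) (k+1)] - rational in k. x = (1/3); t_0 = 6/7; negate the roots.

x = 1/3 here; the reduced form reads 2F1, upper {-5/4, -1/6}, lower {2}, C = 6/7. Verdict: none - at argument 1/3 the multisets {-5/4, -1/6} ; {2} match no listed identity.


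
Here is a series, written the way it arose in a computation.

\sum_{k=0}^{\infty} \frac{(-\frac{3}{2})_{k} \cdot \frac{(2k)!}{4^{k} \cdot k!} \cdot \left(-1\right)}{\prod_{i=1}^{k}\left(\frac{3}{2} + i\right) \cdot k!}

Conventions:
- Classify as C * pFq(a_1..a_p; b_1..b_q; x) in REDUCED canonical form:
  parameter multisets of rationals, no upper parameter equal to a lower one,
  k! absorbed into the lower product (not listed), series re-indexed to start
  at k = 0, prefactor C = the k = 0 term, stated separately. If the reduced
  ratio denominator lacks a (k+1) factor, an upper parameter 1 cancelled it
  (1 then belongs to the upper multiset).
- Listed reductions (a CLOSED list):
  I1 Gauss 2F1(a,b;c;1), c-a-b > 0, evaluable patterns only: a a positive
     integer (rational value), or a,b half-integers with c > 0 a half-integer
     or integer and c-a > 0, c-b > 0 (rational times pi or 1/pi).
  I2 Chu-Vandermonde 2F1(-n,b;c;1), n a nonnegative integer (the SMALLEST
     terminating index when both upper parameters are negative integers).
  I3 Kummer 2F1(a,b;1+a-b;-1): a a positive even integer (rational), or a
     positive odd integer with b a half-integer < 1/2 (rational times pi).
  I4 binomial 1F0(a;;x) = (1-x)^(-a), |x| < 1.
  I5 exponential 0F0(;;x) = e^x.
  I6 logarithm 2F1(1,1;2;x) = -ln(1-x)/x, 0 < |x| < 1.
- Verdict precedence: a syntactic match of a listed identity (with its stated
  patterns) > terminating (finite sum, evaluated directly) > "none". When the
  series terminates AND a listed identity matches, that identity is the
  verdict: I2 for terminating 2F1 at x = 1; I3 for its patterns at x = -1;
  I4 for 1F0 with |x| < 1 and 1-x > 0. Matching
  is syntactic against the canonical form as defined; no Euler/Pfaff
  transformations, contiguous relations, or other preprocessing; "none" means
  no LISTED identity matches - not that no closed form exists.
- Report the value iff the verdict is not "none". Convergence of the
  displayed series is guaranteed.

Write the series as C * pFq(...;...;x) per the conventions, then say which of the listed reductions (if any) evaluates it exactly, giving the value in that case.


Canonical form: C = -1 times 2F1 with upper {-\frac{3}{2}, \frac{1}{2}}, lower {\frac{5}{2}}, x = 1. Verdict: the half-integer Gauss pattern (I1) fires (x = 1; upper {-\frac{3}{2}, \frac{1}{2}} half-integers, c = \frac{5}{2} in the evaluable pattern). Sum: \left(-\frac{15}{64}\right) \cdot \pi.

First insight: t_0 = -1 here, and the lower running product (C = -1, x = 1) is a rising factorial.
Consecutive-term ratio: r(k) = 1 * (k-\frac{3}{2}) (k+\frac{1}{2}) / [(k+\frac{5}{2}) (k+1)] - rational; roots negated = parameters, x = 1, C = -1.


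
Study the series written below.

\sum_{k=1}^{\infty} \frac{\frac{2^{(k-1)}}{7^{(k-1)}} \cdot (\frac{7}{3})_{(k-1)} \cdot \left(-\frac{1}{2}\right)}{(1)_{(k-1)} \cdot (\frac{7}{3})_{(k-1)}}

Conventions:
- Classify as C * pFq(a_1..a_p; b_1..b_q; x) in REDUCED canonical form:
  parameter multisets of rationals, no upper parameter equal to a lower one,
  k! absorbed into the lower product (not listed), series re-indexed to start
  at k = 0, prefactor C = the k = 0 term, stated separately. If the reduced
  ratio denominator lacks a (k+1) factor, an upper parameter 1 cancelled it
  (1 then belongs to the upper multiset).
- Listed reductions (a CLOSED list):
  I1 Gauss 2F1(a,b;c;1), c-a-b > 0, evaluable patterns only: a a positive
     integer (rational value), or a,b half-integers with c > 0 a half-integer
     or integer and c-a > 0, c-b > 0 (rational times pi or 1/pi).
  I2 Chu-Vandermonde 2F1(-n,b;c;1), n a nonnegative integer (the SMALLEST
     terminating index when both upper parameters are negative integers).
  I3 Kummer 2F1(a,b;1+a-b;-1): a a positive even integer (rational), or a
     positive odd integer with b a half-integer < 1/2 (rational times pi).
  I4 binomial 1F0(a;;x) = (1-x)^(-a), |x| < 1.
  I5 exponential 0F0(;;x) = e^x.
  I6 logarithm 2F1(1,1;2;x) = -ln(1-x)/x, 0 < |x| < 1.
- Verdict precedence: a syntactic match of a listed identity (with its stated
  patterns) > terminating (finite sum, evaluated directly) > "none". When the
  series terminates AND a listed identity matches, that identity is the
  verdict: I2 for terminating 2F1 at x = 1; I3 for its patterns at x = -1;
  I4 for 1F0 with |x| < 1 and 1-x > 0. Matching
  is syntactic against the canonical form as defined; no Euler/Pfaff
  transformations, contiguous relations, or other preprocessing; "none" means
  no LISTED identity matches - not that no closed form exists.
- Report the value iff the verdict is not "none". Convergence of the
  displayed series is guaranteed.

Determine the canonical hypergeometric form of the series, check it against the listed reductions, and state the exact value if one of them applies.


Canonical form: C = -\frac{1}{2} times 0F0 with upper {-}, lower {-}, x = \frac{2}{7}. Verdict: exponential (I5) applies (the 0F0 exponential series at x = \frac{2}{7}). Hence: \left(-\frac{1}{2}\right) \cdot e^{\frac{2}{7}}.

Key step: x = \frac{2}{7} and the parameter 7/3 appears in both the upper and lower lists and cancels.
Term ratio: r(k) = \frac{2}{7} * 1 / [(k+1)] - poly over poly, x = \frac{2}{7} from leading terms; C = -\frac{1}{2} at k = 0.


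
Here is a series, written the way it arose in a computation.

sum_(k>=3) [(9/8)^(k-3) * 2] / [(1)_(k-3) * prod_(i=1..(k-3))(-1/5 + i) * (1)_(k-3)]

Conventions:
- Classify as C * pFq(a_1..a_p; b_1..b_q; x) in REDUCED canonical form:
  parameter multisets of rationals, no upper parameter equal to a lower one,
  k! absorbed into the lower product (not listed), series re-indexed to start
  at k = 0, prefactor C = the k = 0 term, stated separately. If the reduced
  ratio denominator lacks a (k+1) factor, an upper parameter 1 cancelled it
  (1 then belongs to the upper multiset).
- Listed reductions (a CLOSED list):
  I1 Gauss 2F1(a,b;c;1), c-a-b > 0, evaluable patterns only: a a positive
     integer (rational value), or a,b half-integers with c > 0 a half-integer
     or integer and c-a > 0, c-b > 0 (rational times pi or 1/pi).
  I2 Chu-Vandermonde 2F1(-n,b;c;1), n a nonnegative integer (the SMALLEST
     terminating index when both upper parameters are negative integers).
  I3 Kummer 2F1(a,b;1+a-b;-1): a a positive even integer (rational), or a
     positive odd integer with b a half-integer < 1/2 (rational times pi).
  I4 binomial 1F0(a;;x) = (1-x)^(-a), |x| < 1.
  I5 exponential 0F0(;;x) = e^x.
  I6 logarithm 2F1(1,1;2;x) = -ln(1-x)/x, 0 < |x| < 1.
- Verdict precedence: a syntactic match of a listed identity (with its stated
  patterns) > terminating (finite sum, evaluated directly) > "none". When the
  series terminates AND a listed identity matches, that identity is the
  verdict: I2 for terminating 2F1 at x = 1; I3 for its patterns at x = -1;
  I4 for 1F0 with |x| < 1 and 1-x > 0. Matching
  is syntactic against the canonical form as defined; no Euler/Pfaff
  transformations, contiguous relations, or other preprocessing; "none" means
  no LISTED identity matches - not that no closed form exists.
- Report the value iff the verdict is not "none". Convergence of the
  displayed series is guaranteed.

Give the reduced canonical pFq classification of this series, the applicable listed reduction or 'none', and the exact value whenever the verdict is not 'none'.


Canonical form: C = 2 times 0F2 with upper {-}, lower {4/5, 1}, x = 9/8. Verdict: none here - no I1-I6 shape fits x = 9/8 with lower {4/5, 1}.

Structural cue: t_0 = 2 here, and the lower running product (C = 2) is a rising factorial.
Ratio: r(k) = (9/8) * 1 / [(k+4/5) (k+1) (k+1)] - rational; roots negated = parameters, x = (9/8), C = 2.


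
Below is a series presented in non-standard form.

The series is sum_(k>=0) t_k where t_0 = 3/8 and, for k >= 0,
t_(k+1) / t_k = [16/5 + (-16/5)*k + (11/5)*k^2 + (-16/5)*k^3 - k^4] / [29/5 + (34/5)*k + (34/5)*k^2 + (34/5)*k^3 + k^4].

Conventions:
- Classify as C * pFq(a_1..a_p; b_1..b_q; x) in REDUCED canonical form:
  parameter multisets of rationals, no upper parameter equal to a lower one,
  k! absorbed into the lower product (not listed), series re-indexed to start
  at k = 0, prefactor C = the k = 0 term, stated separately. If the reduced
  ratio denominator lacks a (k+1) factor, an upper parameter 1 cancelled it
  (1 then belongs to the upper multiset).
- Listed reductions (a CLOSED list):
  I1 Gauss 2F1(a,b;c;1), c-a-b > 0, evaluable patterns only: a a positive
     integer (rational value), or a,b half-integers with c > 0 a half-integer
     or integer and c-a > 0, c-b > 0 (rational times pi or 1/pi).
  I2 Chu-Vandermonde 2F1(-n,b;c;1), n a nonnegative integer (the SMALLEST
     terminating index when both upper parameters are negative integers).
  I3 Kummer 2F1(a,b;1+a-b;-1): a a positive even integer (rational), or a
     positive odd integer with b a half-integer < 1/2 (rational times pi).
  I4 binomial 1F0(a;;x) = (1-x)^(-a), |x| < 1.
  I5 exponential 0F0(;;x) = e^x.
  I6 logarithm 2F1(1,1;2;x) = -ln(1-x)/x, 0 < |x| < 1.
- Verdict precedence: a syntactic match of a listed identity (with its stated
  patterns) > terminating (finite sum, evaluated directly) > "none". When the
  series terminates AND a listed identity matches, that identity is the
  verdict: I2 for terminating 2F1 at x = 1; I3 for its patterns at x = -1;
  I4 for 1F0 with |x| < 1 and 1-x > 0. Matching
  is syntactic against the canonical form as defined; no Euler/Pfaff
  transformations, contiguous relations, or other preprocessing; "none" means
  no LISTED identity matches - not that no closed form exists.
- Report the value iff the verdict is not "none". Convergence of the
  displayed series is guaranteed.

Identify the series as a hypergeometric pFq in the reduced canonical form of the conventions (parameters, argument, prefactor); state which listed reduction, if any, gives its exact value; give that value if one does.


Prefactor 3/8, argument -1: 2F1 with upper {-4/5, 4} over lower {29/5}. Verdict: Kummer (I3) matches (x = -1; c = 29/5 equals 1+a-b for upper {-4/5, 4}: listed pattern). Its exact value is 57/100.

The tell: t_0 = 3/8 here, and roots of the ratio polynomials (C = 3/8, x = -1) are the negated parameters.
Term ratio: r(k) = (-1) * (k-4/5) (k+4) / [(k+29/5) (k+1)] - poly over poly, x = (-1) from leading terms; C = 3/8 at k = 0.


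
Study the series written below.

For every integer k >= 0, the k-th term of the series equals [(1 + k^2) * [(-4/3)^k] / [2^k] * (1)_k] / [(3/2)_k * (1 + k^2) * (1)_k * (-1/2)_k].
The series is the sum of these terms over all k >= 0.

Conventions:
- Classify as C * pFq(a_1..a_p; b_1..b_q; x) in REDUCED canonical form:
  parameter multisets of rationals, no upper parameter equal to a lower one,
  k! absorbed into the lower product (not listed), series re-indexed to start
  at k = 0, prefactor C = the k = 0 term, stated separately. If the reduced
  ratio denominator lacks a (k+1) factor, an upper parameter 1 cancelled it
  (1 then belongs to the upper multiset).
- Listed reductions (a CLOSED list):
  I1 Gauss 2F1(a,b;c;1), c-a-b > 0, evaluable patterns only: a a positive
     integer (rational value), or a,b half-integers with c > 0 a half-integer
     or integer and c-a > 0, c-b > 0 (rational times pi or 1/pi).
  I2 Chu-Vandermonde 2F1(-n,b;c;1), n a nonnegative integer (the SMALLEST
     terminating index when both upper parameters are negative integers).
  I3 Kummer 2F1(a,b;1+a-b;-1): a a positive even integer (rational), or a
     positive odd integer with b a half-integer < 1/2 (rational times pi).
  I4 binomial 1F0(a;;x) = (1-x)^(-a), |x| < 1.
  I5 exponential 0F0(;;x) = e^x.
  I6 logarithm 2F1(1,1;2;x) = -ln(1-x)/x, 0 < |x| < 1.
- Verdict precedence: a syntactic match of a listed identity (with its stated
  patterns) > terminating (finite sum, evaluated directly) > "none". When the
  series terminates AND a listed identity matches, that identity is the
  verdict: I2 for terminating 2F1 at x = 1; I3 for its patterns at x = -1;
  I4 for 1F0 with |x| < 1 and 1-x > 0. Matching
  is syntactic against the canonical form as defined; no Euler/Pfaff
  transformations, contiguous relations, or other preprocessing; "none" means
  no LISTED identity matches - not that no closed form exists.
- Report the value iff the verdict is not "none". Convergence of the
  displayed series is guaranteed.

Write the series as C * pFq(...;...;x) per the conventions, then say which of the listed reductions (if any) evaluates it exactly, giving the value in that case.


At argument -2/3: a 1F2 with upper {1}, lower {-1/2, 3/2}, scaled by C = 1. Verdict: none here - no I1-I6 shape fits x = -2/3 with lower {-1/2, 3/2}.

Key observation: from the first term 1: the two k-th powers (prefactor 1) combine into one argument.
Consecutive-term ratio: r(k) = (-2/3) * (k+1) / [(k-1/2) (k+3/2) (k+1)] ; factor over Q: parameters, x = (-2/3), and C = 1.


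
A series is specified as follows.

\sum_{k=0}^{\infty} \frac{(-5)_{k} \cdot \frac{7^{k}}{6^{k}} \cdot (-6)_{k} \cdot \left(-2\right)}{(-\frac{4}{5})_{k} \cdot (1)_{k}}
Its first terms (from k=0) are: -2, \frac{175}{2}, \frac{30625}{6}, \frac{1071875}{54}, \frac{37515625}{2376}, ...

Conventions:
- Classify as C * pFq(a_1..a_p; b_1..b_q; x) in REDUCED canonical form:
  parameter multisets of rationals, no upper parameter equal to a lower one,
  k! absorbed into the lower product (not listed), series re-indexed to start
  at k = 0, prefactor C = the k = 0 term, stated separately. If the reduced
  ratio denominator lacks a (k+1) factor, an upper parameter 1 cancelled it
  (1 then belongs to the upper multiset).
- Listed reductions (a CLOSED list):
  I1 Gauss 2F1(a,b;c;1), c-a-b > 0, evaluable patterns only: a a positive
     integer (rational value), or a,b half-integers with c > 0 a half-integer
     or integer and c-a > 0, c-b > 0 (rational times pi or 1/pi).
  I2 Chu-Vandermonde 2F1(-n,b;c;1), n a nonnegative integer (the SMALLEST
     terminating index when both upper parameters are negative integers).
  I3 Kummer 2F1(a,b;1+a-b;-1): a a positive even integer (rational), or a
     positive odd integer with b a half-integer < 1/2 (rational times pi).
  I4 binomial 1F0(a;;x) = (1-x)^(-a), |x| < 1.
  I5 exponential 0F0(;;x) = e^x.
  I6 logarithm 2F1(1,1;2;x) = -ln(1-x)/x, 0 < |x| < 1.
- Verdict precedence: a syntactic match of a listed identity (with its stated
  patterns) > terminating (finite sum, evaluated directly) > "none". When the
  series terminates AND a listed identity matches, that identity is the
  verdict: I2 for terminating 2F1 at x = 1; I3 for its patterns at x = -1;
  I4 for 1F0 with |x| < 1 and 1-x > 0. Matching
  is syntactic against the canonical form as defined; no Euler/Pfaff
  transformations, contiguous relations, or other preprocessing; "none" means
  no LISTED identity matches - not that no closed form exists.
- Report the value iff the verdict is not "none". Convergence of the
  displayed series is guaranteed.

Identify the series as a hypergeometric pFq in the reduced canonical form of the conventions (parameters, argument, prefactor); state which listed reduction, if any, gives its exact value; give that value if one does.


At argument \frac{7}{6}: a 2F1 with upper {-6, -5}, lower {-\frac{4}{5}}, scaled by C = -2. Verdict: terminating - the sum ends at index 5 because -5 is a negative integer; exact evaluation follows. Value: \frac{447184589}{10368}.

First insight: with t_0 = -2, (1)_k (C = -2, x = 7/6) is k! itself.
Adjacent-term ratio: r(k) = \frac{7}{6} * (k-6) (k-5) / [(k-\frac{4}{5}) (k+1)] - rational; roots negated = parameters, x = \frac{7}{6}, C = -2.


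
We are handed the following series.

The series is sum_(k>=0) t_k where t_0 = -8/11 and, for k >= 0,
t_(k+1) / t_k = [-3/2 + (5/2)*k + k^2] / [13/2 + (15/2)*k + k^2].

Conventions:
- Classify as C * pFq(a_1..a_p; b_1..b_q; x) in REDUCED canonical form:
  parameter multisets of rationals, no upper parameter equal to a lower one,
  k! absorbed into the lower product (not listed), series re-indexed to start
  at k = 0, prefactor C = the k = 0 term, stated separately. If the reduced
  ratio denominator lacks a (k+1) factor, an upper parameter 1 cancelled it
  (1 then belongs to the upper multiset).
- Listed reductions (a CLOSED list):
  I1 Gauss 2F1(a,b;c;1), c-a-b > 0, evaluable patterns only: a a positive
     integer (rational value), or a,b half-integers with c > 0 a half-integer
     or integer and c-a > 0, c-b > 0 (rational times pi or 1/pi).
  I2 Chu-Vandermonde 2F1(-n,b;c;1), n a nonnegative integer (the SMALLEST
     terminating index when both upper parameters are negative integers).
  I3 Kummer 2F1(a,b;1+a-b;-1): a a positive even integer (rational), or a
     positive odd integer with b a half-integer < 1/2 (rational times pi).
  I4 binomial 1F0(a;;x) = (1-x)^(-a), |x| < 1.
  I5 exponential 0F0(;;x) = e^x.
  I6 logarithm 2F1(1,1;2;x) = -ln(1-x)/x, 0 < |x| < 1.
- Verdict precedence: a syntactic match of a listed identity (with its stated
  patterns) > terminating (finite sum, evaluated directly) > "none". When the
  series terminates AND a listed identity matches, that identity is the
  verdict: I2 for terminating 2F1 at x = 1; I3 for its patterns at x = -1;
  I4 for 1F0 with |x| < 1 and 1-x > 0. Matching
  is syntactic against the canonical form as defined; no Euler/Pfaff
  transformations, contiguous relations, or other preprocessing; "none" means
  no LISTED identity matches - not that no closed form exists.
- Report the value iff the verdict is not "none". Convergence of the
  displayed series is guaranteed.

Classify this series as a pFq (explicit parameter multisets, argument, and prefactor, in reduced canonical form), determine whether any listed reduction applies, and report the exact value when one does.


This is -8/11 * 2F1(-1/2, 3; 13/2; 1) in reduced canonical form. Verdict: Gauss's theorem (I1) matches (x = 1: the Gamma ratio telescopes since c-a-b = 4 > 0 and a = 3 in Z>0). Exact value: -21/40.

Key observation: from the first term -8/11: the expanded ratio factors over Q; C = -8/11, x = 1, roots give parameters.
Ratio: r(k) = 1 * (k-1/2) (k+3) / [(k+13/2) (k+1)] ; factor over Q: parameters, x = 1, and C = -8/11.


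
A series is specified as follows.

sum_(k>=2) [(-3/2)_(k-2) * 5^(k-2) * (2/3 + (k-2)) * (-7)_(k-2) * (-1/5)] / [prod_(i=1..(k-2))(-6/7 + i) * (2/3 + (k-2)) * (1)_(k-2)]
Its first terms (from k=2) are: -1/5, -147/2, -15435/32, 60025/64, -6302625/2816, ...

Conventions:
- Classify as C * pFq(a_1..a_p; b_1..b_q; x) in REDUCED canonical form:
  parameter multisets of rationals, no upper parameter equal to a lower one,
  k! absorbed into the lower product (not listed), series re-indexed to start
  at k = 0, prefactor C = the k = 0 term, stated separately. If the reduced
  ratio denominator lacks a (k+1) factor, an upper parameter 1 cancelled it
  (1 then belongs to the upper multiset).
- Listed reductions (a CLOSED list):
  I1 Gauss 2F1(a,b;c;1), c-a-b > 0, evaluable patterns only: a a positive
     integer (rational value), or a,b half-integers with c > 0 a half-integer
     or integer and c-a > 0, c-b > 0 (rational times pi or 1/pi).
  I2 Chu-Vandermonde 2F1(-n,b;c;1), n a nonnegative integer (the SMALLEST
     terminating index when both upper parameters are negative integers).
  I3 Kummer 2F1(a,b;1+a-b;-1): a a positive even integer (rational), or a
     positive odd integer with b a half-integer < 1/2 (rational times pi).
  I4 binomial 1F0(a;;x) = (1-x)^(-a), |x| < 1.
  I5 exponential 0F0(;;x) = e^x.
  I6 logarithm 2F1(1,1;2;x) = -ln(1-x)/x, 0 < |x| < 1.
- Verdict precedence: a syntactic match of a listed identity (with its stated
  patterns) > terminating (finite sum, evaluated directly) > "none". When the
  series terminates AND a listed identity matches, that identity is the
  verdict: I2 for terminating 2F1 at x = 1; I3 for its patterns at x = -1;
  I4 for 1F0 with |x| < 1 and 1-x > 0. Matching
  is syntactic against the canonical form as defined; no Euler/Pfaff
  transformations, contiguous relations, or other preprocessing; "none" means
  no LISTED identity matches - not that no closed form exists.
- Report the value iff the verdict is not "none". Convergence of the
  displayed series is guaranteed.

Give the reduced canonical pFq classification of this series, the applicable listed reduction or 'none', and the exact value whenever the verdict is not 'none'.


Canonical form: C = -1/5 times 2F1 with upper {-7, -3/2}, lower {1/7}, x = 5. Verdict: terminating - upper parameter -7 makes this a finite sum (last index 7), evaluated exactly. Sum: 7569665023/1685544960.

First insight: x = 5 and k + 2/3 divides numerator and denominator alike; prefactor -1/5 after cancelling.
Adjacent-term ratio: r(k) = 5 * (k-7) (k-3/2) / [(k+1/7) (k+1)] ; factor over Q: parameters, x = 5, and C = -1/5.
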